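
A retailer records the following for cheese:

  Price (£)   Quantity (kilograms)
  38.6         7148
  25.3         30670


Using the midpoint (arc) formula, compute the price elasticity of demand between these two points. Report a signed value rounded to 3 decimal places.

%ΔQ = (30670 − 7148) / [(7148 + 30670)/2] = 23522/18909 = 1.243957…
%ΔP = (25.3 − 38.6) / [(38.6 + 25.3)/2] = -13.3/31.95 = -0.416275…
Arc Ed = %ΔQ / %ΔP = (23522/18909) / (-13.3/31.95) = -2.98830…

-2.988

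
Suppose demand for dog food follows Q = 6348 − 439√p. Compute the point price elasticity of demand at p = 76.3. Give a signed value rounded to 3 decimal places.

-0.763

dQ/dp = −439/(2√p) = -25.1288. At p = 76.3, Q = 2513.34.
Ed = (dQ/dp)·(p/Q) = (-25.1288) × (76.3/2513.34) = -0.76286…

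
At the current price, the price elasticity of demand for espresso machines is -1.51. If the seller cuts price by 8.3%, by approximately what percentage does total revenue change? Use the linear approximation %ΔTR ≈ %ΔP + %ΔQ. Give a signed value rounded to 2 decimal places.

+4.23%

%ΔQ ≈ Ed × %ΔP = (-1.51) × (-8.3%) = +12.5330%
%ΔTR ≈ %ΔP + %ΔQ = (-8.3%) + (+12.5330%) = +4.2330%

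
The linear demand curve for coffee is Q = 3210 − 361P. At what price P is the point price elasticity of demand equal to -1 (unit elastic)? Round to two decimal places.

Ed = −361P/(3210 − 361P). Set this equal to -1:
361P = 1·(3210 − 361P) ⇒ 361P(1 + 1) = 1·3210
P = 1·3210 / (361·2) = 4.4459…

4.45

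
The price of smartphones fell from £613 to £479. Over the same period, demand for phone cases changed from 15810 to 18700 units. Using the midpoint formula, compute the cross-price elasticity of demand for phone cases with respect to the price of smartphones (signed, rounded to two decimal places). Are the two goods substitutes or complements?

-0.68; complements

%ΔQ_{phone cases} = (18700 − 15810)/avg = 2890/17255 = 0.167487…
%ΔP_{smartphones} = (479 − 613)/avg = -134/546 = -0.245421…
E_cross = (2890/17255) / (-134/546) = -0.6824…
E_cross < 0 ⇒ the goods are complements.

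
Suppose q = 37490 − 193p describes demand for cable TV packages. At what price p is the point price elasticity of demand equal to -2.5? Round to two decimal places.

138.75

Ed = −193p/(37490 − 193p). Set this equal to -2.5:
193p = 2.5·(37490 − 193p) ⇒ 193p(1 + 2.5) = 2.5·37490
p = 2.5·37490 / (193·3.5) = 138.7490…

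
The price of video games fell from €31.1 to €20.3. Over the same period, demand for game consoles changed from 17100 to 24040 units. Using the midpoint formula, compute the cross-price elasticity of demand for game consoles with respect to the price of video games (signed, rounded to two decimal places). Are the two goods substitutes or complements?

-0.80; complements

%ΔQ_{game consoles} = (24040 − 17100)/avg = 6940/20570 = 0.337384…
%ΔP_{video games} = (20.3 − 31.1)/avg = -10.8/25.7 = -0.420233…
E_cross = (6940/20570) / (-10.8/25.7) = -0.8028…
E_cross < 0 ⇒ the goods are complements.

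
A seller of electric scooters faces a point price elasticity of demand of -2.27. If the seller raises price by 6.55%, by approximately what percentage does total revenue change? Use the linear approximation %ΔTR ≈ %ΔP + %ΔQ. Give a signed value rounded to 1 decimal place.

-8.3%

%ΔQ ≈ Ed × %ΔP = (-2.27) × (+6.55%) = -14.8685%
%ΔTR ≈ %ΔP + %ΔQ = (+6.55%) + (-14.8685%) = -8.3185%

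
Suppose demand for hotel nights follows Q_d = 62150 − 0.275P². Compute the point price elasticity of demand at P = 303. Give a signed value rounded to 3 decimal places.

dQ_d/dP = −2·0.275·P = -166.65. At P = 303, Q_d = 36902.525.
Ed = (dQ_d/dP)·(P/Q_d) = (-166.65) × (303/36902.525) = -1.36833…

-1.368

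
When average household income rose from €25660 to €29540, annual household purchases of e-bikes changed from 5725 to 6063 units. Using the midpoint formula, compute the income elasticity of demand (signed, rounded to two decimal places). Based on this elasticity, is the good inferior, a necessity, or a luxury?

%ΔQ = (6063 − 5725)/[( 5725 + 6063)/2] = 338/5894 = 0.057346…
%ΔIncome = (29540 − 25660)/[( 25660 + 29540)/2] = 3880/27600 = 0.140579…
E_income = (338/5894) / (3880/27600) = 0.4079…
0 < E_income < 1 ⇒ normal good, necessity.

0.41; necessity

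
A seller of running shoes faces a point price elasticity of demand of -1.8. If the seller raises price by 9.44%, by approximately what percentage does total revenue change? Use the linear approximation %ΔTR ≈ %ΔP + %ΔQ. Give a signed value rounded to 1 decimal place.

-7.6%

%ΔQ ≈ Ed × %ΔP = (-1.8) × (+9.44%) = -16.9920%
%ΔTR ≈ %ΔP + %ΔQ = (+9.44%) + (-16.9920%) = -7.5520%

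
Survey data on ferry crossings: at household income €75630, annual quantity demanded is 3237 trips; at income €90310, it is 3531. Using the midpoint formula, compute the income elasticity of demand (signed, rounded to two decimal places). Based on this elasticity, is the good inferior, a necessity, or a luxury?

%ΔQ = (3531 − 3237)/[( 3237 + 3531)/2] = 294/3384 = 0.086879…
%ΔIncome = (90310 − 75630)/[( 75630 + 90310)/2] = 14680/82970 = 0.176931…
E_income = (294/3384) / (14680/82970) = 0.4910…
0 < E_income < 1 ⇒ normal good, necessity.

0.49; necessity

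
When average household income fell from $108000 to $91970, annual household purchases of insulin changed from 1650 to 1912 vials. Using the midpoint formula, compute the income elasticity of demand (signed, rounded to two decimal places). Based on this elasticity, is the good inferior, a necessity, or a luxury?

%ΔQ = (1912 − 1650)/[( 1650 + 1912)/2] = 262/1781 = 0.147108…
%ΔIncome = (91970 − 108000)/[( 108000 + 91970)/2] = -16030/99985 = -0.160324…
E_income = (262/1781) / (-16030/99985) = -0.9175…
E_income < 0 ⇒ inferior good.

-0.92; inferior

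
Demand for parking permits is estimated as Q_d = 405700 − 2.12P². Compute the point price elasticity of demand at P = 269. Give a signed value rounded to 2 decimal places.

dQ_d/dP = −2·2.12·P = -1140.56. At P = 269, Q_d = 252294.68.
Ed = (dQ_d/dP)·(P/Q_d) = (-1140.56) × (269/252294.68) = -1.2160…

-1.22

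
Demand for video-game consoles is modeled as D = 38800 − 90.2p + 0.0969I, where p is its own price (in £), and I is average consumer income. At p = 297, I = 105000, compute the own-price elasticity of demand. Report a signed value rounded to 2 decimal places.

-1.21

At the given values, D = 38800 − 90.2(297) + 0.0969(105000) = 22185.1.
∂D/∂p = −90.2.
E = (-90.2) × (297/22185.1) = -1.2075…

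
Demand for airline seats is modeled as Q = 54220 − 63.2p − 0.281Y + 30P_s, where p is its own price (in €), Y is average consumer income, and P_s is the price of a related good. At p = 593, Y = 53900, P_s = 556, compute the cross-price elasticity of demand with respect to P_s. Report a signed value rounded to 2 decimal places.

0.91

At the given values, Q = 54220 − 63.2(593) − 0.281(53900) + 30(556) = 18276.5.
∂Q/∂P_s = 30.
E = (30) × (556/18276.5) = 0.9126…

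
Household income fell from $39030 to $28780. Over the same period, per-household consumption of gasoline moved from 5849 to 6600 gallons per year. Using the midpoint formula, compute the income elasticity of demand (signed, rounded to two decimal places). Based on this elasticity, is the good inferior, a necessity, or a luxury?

%ΔQ = (6600 − 5849)/[( 5849 + 6600)/2] = 751/6224.5 = 0.120652…
%ΔIncome = (28780 − 39030)/[( 39030 + 28780)/2] = -10250/33905 = -0.302315…
E_income = (751/6224.5) / (-10250/33905) = -0.3990…
E_income < 0 ⇒ inferior good.

-0.40; inferior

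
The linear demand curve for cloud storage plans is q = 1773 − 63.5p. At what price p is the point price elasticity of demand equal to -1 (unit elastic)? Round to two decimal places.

13.96

Ed = −63.5p/(1773 − 63.5p). Set this equal to -1:
63.5p = 1·(1773 − 63.5p) ⇒ 63.5p(1 + 1) = 1·1773
p = 1·1773 / (63.5·2) = 13.9606…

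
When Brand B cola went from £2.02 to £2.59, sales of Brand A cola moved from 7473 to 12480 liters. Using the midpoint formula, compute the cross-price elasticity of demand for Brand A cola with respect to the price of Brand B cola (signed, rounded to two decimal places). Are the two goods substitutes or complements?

2.03; substitutes

%ΔQ_{Brand A cola} = (12480 − 7473)/avg = 5007/9976.5 = 0.501879…
%ΔP_{Brand B cola} = (2.59 − 2.02)/avg = 0.57/2.305 = 0.247288…
E_cross = (5007/9976.5) / (0.57/2.305) = 2.0295…
E_cross > 0 ⇒ the goods are substitutes.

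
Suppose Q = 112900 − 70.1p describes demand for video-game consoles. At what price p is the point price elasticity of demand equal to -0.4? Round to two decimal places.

Ed = −70.1p/(112900 − 70.1p). Set this equal to -0.4:
70.1p = 0.4·(112900 − 70.1p) ⇒ 70.1p(1 + 0.4) = 0.4·112900
p = 0.4·112900 / (70.1·1.4) = 460.1589…

460.16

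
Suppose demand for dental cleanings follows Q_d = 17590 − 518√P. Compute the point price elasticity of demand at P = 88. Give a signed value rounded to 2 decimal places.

-0.19

dQ_d/dP = −518/(2√P) = -27.6095. At P = 88, Q_d = 12730.7.
Ed = (dQ_d/dP)·(P/Q_d) = (-27.6095) × (88/12730.7) = -0.1908…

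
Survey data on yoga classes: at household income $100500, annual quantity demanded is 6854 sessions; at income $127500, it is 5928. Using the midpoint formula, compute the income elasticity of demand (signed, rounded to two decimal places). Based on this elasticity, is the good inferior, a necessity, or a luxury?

%ΔQ = (5928 − 6854)/[( 6854 + 5928)/2] = -926/6391 = -0.144891…
%ΔIncome = (127500 − 100500)/[( 100500 + 127500)/2] = 27000/114000 = 0.236842…
E_income = (-926/6391) / (27000/114000) = -0.6117…
E_income < 0 ⇒ inferior good.

-0.61; inferior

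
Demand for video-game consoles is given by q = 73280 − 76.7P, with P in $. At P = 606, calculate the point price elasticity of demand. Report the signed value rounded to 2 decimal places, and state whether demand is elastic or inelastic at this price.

-1.73; elastic

dq/dP = −76.7. At P = 606, q = 73280 − 76.7(606) = 26799.8.
Ed = (dq/dP)·(P/q) = −76.7 × (606/26799.8) = -1.7343…
|Ed| = 1.73 > 1, so demand is elastic.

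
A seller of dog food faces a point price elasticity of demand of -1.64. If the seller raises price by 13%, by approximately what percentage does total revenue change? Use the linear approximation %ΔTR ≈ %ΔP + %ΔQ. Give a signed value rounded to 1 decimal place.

%ΔQ ≈ Ed × %ΔP = (-1.64) × (+13%) = -21.3200%
%ΔTR ≈ %ΔP + %ΔQ = (+13%) + (-21.3200%) = -8.3200%

-8.3%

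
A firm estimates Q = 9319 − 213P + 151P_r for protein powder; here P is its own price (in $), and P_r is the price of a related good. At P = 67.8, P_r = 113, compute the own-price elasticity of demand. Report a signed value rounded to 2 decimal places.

At the given values, Q = 9319 − 213(67.8) + 151(113) = 11940.6.
∂Q/∂P = −213.
E = (-213) × (67.8/11940.6) = -1.2094…

-1.21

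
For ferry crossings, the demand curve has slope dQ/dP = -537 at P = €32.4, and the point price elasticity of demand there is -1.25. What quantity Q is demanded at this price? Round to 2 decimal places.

Ed = (dQ/dP)·(P/Q) ⇒ Q = (dQ/dP)·P/Ed = (-537)·32.4/(-1.25) = 13919.04

13919.04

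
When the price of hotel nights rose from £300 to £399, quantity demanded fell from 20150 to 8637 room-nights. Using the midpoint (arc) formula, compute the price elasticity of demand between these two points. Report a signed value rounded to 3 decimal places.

%ΔQ = (8637 − 20150) / [(20150 + 8637)/2] = -11513/14393.5 = -0.799874…
%ΔP = (399 − 300) / [(300 + 399)/2] = 99/349.5 = 0.283261…
Arc Ed = %ΔQ / %ΔP = (-11513/14393.5) / (99/349.5) = -2.82380…

-2.824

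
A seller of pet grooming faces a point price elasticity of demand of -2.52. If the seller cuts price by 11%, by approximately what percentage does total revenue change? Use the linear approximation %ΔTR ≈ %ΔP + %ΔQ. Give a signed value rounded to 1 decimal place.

+16.7%

%ΔQ ≈ Ed × %ΔP = (-2.52) × (-11%) = +27.7200%
%ΔTR ≈ %ΔP + %ΔQ = (-11%) + (+27.7200%) = +16.7200%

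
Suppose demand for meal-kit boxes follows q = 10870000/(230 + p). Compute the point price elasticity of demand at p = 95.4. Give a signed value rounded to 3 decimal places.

-0.293

dq/dp = −10870000/(230 + p)² = -102.658. At p = 95.4, q = 33405.
Ed = (dq/dp)·(p/q) = (-102.658) × (95.4/33405) = -0.29317…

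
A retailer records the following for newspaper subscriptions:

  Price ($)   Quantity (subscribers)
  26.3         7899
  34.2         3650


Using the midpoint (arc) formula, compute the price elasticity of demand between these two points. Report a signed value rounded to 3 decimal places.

%ΔQ = (3650 − 7899) / [(7899 + 3650)/2] = -4249/5774.5 = -0.735821…
%ΔP = (34.2 − 26.3) / [(26.3 + 34.2)/2] = 7.9/30.25 = 0.261157…
Arc Ed = %ΔQ / %ΔP = (-4249/5774.5) / (7.9/30.25) = -2.81754…

-2.818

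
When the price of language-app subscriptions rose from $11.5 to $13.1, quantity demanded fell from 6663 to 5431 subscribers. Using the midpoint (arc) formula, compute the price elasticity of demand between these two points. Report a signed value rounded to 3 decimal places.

%ΔQ = (5431 − 6663) / [(6663 + 5431)/2] = -1232/6047 = -0.203737…
%ΔP = (13.1 − 11.5) / [(11.5 + 13.1)/2] = 1.6/12.3 = 0.130081…
Arc Ed = %ΔQ / %ΔP = (-1232/6047) / (1.6/12.3) = -1.56623…

-1.566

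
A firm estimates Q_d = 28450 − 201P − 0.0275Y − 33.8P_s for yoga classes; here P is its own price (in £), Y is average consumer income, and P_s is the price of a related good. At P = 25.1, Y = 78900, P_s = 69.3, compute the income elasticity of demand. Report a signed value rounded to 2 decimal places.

-0.11

At the given values, Q_d = 28450 − 201(25.1) − 0.0275(78900) − 33.8(69.3) = 18892.81.
∂Q_d/∂Y = -0.0275.
E = (-0.0275) × (78900/18892.81) = -0.1148…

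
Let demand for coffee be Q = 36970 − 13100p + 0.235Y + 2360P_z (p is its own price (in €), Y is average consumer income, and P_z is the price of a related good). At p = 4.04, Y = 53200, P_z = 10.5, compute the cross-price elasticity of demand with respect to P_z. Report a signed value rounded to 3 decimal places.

At the given values, Q = 36970 − 13100(4.04) + 0.235(53200) + 2360(10.5) = 21328.
∂Q/∂P_z = 2360.
E = (2360) × (10.5/21328) = 1.16185…

1.162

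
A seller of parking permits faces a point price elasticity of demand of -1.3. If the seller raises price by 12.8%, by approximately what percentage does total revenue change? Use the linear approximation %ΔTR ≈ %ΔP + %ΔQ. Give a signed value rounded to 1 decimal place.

%ΔQ ≈ Ed × %ΔP = (-1.3) × (+12.8%) = -16.6400%
%ΔTR ≈ %ΔP + %ΔQ = (+12.8%) + (-16.6400%) = -3.8400%

-3.8%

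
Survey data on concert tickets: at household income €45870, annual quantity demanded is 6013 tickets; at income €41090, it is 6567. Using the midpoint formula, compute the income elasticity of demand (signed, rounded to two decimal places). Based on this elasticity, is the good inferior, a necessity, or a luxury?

-0.80; inferior

%ΔQ = (6567 − 6013)/[( 6013 + 6567)/2] = 554/6290 = 0.088076…
%ΔIncome = (41090 − 45870)/[( 45870 + 41090)/2] = -4780/43480 = -0.109935…
E_income = (554/6290) / (-4780/43480) = -0.8011…
E_income < 0 ⇒ inferior good.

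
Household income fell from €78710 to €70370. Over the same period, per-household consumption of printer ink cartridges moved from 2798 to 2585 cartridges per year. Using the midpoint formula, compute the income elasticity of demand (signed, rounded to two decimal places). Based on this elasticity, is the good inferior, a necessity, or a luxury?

0.71; necessity

%ΔQ = (2585 − 2798)/[( 2798 + 2585)/2] = -213/2691.5 = -0.079138…
%ΔIncome = (70370 − 78710)/[( 78710 + 70370)/2] = -8340/74540 = -0.111886…
E_income = (-213/2691.5) / (-8340/74540) = 0.7073…
0 < E_income < 1 ⇒ normal good, necessity.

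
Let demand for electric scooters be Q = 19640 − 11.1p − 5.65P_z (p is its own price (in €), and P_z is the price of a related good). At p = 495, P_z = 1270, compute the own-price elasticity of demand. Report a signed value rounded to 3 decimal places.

-0.788

At the given values, Q = 19640 − 11.1(495) − 5.65(1270) = 6970.
∂Q/∂p = −11.1.
E = (-11.1) × (495/6970) = -0.78830…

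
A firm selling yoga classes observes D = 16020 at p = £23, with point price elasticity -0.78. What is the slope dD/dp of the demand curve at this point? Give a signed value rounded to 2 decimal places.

-543.29

Ed = (dD/dp)·(p/D) ⇒ dD/dp = Ed·D/p = (-0.78)·16020/23 = -543.2869…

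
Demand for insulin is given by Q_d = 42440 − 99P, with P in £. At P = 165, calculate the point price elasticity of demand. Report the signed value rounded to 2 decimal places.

-0.63

dQ_d/dP = −99. At P = 165, Q_d = 42440 − 99(165) = 26105.
Ed = (dQ_d/dP)·(P/Q_d) = −99 × (165/26105) = -0.6257…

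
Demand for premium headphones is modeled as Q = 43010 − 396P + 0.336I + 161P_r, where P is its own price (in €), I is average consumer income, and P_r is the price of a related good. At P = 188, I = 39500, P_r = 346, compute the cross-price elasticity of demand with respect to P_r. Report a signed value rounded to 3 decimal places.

1.484

At the given values, Q = 43010 − 396(188) + 0.336(39500) + 161(346) = 37540.
∂Q/∂P_r = 161.
E = (161) × (346/37540) = 1.48391…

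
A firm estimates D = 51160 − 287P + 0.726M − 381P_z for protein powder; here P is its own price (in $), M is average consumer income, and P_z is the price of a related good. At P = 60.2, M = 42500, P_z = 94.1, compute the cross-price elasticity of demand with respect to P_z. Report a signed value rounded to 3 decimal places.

-1.241

At the given values, D = 51160 − 287(60.2) + 0.726(42500) − 381(94.1) = 28885.5.
∂D/∂P_z = -381.
E = (-381) × (94.1/28885.5) = -1.24117…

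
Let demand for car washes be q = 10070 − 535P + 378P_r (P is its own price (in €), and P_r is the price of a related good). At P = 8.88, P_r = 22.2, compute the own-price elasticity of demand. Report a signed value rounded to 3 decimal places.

-0.347

At the given values, q = 10070 − 535(8.88) + 378(22.2) = 13710.8.
∂q/∂P = −535.
E = (-535) × (8.88/13710.8) = -0.34650…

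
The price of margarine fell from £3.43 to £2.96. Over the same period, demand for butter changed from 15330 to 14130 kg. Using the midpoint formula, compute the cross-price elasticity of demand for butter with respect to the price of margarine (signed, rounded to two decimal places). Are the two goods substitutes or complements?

0.55; substitutes

%ΔQ_{butter} = (14130 − 15330)/avg = -1200/14730 = -0.081466…
%ΔP_{margarine} = (2.96 − 3.43)/avg = -0.47/3.195 = -0.147104…
E_cross = (-1200/14730) / (-0.47/3.195) = 0.5537…
E_cross > 0 ⇒ the goods are substitutes.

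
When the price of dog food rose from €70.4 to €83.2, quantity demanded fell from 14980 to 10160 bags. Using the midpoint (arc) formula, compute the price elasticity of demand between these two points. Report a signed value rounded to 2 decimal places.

%ΔQ = (10160 − 14980) / [(14980 + 10160)/2] = -4820/12570 = -0.383452…
%ΔP = (83.2 − 70.4) / [(70.4 + 83.2)/2] = 12.8/76.8 = 0.166666…
Arc Ed = %ΔQ / %ΔP = (-4820/12570) / (12.8/76.8) = -2.3007…

-2.30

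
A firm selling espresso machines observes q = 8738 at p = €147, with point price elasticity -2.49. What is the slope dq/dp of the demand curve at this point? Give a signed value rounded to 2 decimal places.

-148.01

Ed = (dq/dp)·(p/q) ⇒ dq/dp = Ed·q/p = (-2.49)·8738/147 = -148.0110…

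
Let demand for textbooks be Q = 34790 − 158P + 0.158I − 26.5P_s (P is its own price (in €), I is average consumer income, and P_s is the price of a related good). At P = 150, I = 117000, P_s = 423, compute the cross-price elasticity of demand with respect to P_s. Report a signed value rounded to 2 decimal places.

-0.61

At the given values, Q = 34790 − 158(150) + 0.158(117000) − 26.5(423) = 18366.5.
∂Q/∂P_s = -26.5.
E = (-26.5) × (423/18366.5) = -0.6103…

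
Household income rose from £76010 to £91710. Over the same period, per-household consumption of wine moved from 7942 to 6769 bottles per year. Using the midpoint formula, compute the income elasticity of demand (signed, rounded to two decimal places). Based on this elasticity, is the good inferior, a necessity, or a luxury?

%ΔQ = (6769 − 7942)/[( 7942 + 6769)/2] = -1173/7355.5 = -0.159472…
%ΔIncome = (91710 − 76010)/[( 76010 + 91710)/2] = 15700/83860 = 0.187216…
E_income = (-1173/7355.5) / (15700/83860) = -0.8518…
E_income < 0 ⇒ inferior good.

-0.85; inferior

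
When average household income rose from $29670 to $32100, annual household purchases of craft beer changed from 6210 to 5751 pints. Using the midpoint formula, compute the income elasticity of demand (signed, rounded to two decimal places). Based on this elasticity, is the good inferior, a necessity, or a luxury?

-0.98; inferior

%ΔQ = (5751 − 6210)/[( 6210 + 5751)/2] = -459/5980.5 = -0.076749…
%ΔIncome = (32100 − 29670)/[( 29670 + 32100)/2] = 2430/30885 = 0.078678…
E_income = (-459/5980.5) / (2430/30885) = -0.9754…
E_income < 0 ⇒ inferior good.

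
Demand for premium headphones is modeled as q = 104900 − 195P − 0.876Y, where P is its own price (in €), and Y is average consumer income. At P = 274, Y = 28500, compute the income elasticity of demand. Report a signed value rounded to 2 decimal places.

-0.94

At the given values, q = 104900 − 195(274) − 0.876(28500) = 26504.
∂q/∂Y = -0.876.
E = (-0.876) × (28500/26504) = -0.9419…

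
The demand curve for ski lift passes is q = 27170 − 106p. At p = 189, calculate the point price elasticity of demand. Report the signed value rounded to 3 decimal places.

-2.807

dq/dp = −106. At p = 189, q = 27170 − 106(189) = 7136.
Ed = (dq/dp)·(p/q) = −106 × (189/7136) = -2.80745…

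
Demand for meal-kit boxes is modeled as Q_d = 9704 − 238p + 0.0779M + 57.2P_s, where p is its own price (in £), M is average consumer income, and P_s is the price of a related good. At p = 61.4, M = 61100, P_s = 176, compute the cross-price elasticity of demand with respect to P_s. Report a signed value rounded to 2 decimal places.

At the given values, Q_d = 9704 − 238(61.4) + 0.0779(61100) + 57.2(176) = 9917.69.
∂Q_d/∂P_s = 57.2.
E = (57.2) × (176/9917.69) = 1.0150…

1.02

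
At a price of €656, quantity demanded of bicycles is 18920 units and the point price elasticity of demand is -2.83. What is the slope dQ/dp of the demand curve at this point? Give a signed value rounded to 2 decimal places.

-81.62

Ed = (dQ/dp)·(p/Q) ⇒ dQ/dp = Ed·Q/p = (-2.83)·18920/656 = -81.6213…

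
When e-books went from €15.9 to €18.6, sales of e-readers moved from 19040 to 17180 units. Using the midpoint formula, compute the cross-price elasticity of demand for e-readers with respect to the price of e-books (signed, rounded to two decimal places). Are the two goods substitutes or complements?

-0.66; complements

%ΔQ_{e-readers} = (17180 − 19040)/avg = -1860/18110 = -0.102705…
%ΔP_{e-books} = (18.6 − 15.9)/avg = 2.7/17.25 = 0.156521…
E_cross = (-1860/18110) / (2.7/17.25) = -0.6561…
E_cross < 0 ⇒ the goods are complements.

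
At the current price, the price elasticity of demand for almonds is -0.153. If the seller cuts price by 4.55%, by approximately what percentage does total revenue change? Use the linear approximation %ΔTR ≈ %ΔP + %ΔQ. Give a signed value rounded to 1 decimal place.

-3.9%

%ΔQ ≈ Ed × %ΔP = (-0.153) × (-4.55%) = +0.6962%
%ΔTR ≈ %ΔP + %ΔQ = (-4.55%) + (+0.6962%) = -3.8539%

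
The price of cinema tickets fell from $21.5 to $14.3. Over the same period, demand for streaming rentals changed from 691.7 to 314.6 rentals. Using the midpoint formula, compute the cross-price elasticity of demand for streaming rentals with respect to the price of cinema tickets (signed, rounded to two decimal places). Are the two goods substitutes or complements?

1.86; substitutes

%ΔQ_{streaming rentals} = (314.6 − 691.7)/avg = -377.1/503.15 = -0.749478…
%ΔP_{cinema tickets} = (14.3 − 21.5)/avg = -7.2/17.9 = -0.402234…
E_cross = (-377.1/503.15) / (-7.2/17.9) = 1.8632…
E_cross > 0 ⇒ the goods are substitutes.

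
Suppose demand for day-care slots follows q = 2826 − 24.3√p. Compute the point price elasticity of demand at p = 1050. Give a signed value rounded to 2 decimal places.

dq/dp = −24.3/(2√p) = -0.374957. At p = 1050, q = 2038.59.
Ed = (dq/dp)·(p/q) = (-0.374957) × (1050/2038.59) = -0.1931…

-0.19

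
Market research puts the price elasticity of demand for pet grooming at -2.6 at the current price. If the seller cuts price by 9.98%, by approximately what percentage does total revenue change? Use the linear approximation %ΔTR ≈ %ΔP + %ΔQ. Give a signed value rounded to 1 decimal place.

+16.0%

%ΔQ ≈ Ed × %ΔP = (-2.6) × (-9.98%) = +25.9480%
%ΔTR ≈ %ΔP + %ΔQ = (-9.98%) + (+25.9480%) = +15.9680%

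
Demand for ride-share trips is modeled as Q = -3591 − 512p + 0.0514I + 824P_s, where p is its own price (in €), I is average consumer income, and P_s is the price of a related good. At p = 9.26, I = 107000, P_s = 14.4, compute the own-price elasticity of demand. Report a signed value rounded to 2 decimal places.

At the given values, Q = -3591 − 512(9.26) + 0.0514(107000) + 824(14.4) = 9033.28.
∂Q/∂p = −512.
E = (-512) × (9.26/9033.28) = -0.5248…

-0.52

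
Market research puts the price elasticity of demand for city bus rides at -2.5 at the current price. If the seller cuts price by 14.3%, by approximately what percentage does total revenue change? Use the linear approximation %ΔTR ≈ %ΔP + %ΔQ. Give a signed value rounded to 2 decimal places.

+21.45%

%ΔQ ≈ Ed × %ΔP = (-2.5) × (-14.3%) = +35.7500%
%ΔTR ≈ %ΔP + %ΔQ = (-14.3%) + (+35.7500%) = +21.4500%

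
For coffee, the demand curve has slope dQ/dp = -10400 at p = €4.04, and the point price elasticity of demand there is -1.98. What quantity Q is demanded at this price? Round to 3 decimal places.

21220.202

Ed = (dQ/dp)·(p/Q) ⇒ Q = (dQ/dp)·p/Ed = (-10400)·4.04/(-1.98) = 21220.20202…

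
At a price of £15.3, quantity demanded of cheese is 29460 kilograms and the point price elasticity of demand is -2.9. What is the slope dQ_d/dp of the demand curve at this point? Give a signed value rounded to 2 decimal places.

-5583.92

Ed = (dQ_d/dp)·(p/Q_d) ⇒ dQ_d/dp = Ed·Q_d/p = (-2.9)·29460/15.3 = -5583.9215…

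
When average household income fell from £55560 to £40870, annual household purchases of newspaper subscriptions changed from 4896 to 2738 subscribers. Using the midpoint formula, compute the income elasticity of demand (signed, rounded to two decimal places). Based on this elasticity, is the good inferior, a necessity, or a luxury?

%ΔQ = (2738 − 4896)/[( 4896 + 2738)/2] = -2158/3817 = -0.565365…
%ΔIncome = (40870 − 55560)/[( 55560 + 40870)/2] = -14690/48215 = -0.304676…
E_income = (-2158/3817) / (-14690/48215) = 1.8556…
E_income > 1 ⇒ normal good, luxury.

1.86; luxury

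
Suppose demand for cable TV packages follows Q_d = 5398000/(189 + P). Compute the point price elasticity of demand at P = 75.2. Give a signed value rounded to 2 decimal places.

-0.28

dQ_d/dP = −5398000/(189 + P)² = -77.3334. At P = 75.2, Q_d = 20431.5.
Ed = (dQ_d/dP)·(P/Q_d) = (-77.3334) × (75.2/20431.5) = -0.2846…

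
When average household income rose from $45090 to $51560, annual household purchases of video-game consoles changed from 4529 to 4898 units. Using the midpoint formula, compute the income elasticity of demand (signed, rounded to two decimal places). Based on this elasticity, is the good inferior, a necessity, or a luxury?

%ΔQ = (4898 − 4529)/[( 4529 + 4898)/2] = 369/4713.5 = 0.078285…
%ΔIncome = (51560 − 45090)/[( 45090 + 51560)/2] = 6470/48325 = 0.133885…
E_income = (369/4713.5) / (6470/48325) = 0.5847…
0 < E_income < 1 ⇒ normal good, necessity.

0.58; necessity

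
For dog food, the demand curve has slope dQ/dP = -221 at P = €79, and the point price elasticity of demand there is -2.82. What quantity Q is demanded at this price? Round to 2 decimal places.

Ed = (dQ/dP)·(P/Q) ⇒ Q = (dQ/dP)·P/Ed = (-221)·79/(-2.82) = 6191.1347…

6191.13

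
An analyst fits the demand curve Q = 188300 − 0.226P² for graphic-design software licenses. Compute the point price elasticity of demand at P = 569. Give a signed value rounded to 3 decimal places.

-1.271

dQ/dP = −2·0.226·P = -257.188. At P = 569, Q = 115130.014.
Ed = (dQ/dP)·(P/Q) = (-257.188) × (569/115130.014) = -1.27108…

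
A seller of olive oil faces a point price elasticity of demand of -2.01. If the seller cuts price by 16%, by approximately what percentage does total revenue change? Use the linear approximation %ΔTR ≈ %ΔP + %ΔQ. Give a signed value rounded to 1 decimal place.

+16.2%

%ΔQ ≈ Ed × %ΔP = (-2.01) × (-16%) = +32.1600%
%ΔTR ≈ %ΔP + %ΔQ = (-16%) + (+32.1600%) = +16.1600%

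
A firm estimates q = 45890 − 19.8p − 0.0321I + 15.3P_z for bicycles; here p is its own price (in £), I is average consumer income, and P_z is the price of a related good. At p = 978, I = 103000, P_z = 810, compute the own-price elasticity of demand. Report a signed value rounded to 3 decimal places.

-0.544

At the given values, q = 45890 − 19.8(978) − 0.0321(103000) + 15.3(810) = 35612.3.
∂q/∂p = −19.8.
E = (-19.8) × (978/35612.3) = -0.54375…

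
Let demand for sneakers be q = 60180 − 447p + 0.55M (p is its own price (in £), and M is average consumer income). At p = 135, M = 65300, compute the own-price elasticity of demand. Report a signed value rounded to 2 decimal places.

At the given values, q = 60180 − 447(135) + 0.55(65300) = 35750.
∂q/∂p = −447.
E = (-447) × (135/35750) = -1.6879…

-1.69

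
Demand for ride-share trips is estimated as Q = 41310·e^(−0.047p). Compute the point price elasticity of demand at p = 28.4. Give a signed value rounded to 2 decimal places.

-1.33

dQ/dp = −0.047·Q = -511.042. At p = 28.4, Q = 10873.2.
Ed = (dQ/dp)·(p/Q) = (-511.042) × (28.4/10873.2) = -1.3348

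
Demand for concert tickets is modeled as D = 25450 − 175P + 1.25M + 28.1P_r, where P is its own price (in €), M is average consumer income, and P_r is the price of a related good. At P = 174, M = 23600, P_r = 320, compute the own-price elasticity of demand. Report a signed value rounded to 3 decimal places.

At the given values, D = 25450 − 175(174) + 1.25(23600) + 28.1(320) = 33492.
∂D/∂P = −175.
E = (-175) × (174/33492) = -0.90917…

-0.909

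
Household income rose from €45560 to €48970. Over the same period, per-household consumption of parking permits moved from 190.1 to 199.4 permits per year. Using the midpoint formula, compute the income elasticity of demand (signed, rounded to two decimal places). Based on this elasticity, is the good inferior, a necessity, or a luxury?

%ΔQ = (199.4 − 190.1)/[( 190.1 + 199.4)/2] = 9.3/194.75 = 0.047753…
%ΔIncome = (48970 − 45560)/[( 45560 + 48970)/2] = 3410/47265 = 0.072146…
E_income = (9.3/194.75) / (3410/47265) = 0.6618…
0 < E_income < 1 ⇒ normal good, necessity.

0.66; necessity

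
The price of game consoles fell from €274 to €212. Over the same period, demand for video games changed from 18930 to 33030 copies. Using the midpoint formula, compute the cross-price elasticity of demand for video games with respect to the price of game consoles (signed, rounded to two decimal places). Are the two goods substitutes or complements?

-2.13; complements

%ΔQ_{video games} = (33030 − 18930)/avg = 14100/25980 = 0.542725…
%ΔP_{game consoles} = (212 − 274)/avg = -62/243 = -0.255144…
E_cross = (14100/25980) / (-62/243) = -2.1271…
E_cross < 0 ⇒ the goods are complements.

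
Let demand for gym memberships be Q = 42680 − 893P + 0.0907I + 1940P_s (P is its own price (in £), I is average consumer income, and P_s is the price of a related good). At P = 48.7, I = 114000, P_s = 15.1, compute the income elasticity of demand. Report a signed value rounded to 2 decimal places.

At the given values, Q = 42680 − 893(48.7) + 0.0907(114000) + 1940(15.1) = 38824.7.
∂Q/∂I = 0.0907.
E = (0.0907) × (114000/38824.7) = 0.2663…

0.27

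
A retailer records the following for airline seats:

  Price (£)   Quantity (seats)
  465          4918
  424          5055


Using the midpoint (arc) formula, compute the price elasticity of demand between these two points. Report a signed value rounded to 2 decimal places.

-0.30

%ΔQ = (5055 − 4918) / [(4918 + 5055)/2] = 137/4986.5 = 0.027474…
%ΔP = (424 − 465) / [(465 + 424)/2] = -41/444.5 = -0.092238…
Arc Ed = %ΔQ / %ΔP = (137/4986.5) / (-41/444.5) = -0.2978…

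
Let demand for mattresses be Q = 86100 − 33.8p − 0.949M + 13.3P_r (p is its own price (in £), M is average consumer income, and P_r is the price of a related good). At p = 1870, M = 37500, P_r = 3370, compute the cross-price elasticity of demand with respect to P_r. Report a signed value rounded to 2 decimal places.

1.40

At the given values, Q = 86100 − 33.8(1870) − 0.949(37500) + 13.3(3370) = 32127.5.
∂Q/∂P_r = 13.3.
E = (13.3) × (3370/32127.5) = 1.3950…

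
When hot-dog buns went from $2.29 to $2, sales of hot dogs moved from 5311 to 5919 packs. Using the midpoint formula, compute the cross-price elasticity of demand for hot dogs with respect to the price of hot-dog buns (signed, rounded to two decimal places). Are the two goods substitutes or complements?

-0.80; complements

%ΔQ_{hot dogs} = (5919 − 5311)/avg = 608/5615 = 0.108281…
%ΔP_{hot-dog buns} = (2 − 2.29)/avg = -0.29/2.145 = -0.135198…
E_cross = (608/5615) / (-0.29/2.145) = -0.8009…
E_cross < 0 ⇒ the goods are complements.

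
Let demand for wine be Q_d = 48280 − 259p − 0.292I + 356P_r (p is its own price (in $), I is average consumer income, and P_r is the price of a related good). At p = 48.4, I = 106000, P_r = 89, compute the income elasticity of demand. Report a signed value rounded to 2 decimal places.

At the given values, Q_d = 48280 − 259(48.4) − 0.292(106000) + 356(89) = 36476.4.
∂Q_d/∂I = -0.292.
E = (-0.292) × (106000/36476.4) = -0.8485…

-0.85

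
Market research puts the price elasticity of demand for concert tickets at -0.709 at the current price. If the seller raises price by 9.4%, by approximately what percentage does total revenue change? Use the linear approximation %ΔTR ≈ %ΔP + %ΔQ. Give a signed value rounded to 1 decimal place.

%ΔQ ≈ Ed × %ΔP = (-0.709) × (+9.4%) = -6.6646%
%ΔTR ≈ %ΔP + %ΔQ = (+9.4%) + (-6.6646%) = +2.7354%

+2.7%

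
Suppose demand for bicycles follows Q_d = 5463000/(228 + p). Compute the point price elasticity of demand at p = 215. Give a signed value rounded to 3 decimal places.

dQ_d/dp = −5463000/(228 + p)² = -27.8371. At p = 215, Q_d = 12331.8.
Ed = (dQ_d/dp)·(p/Q_d) = (-27.8371) × (215/12331.8) = -0.48532…

-0.485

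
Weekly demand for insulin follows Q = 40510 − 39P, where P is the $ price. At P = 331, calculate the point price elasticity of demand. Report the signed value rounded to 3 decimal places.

dQ/dP = −39. At P = 331, Q = 40510 − 39(331) = 27601.
Ed = (dQ/dP)·(P/Q) = −39 × (331/27601) = -0.46770…

-0.468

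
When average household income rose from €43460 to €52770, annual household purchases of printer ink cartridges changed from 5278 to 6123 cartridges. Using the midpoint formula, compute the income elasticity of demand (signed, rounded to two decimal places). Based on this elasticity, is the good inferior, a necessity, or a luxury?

0.77; necessity

%ΔQ = (6123 − 5278)/[( 5278 + 6123)/2] = 845/5700.5 = 0.148232…
%ΔIncome = (52770 − 43460)/[( 43460 + 52770)/2] = 9310/48115 = 0.193494…
E_income = (845/5700.5) / (9310/48115) = 0.7660…
0 < E_income < 1 ⇒ normal good, necessity.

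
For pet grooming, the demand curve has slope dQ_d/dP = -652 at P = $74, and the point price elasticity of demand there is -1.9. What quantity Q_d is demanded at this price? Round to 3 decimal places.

25393.684

Ed = (dQ_d/dP)·(P/Q_d) ⇒ Q_d = (dQ_d/dP)·P/Ed = (-652)·74/(-1.9) = 25393.68421…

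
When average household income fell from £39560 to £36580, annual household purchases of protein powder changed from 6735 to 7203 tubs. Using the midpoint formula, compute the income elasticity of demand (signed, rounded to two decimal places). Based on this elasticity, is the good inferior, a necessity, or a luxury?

-0.86; inferior

%ΔQ = (7203 − 6735)/[( 6735 + 7203)/2] = 468/6969 = 0.067154…
%ΔIncome = (36580 − 39560)/[( 39560 + 36580)/2] = -2980/38070 = -0.078276…
E_income = (468/6969) / (-2980/38070) = -0.8579…
E_income < 0 ⇒ inferior good.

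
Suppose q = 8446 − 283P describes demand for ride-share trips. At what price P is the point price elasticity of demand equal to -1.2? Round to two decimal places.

16.28

Ed = −283P/(8446 − 283P). Set this equal to -1.2:
283P = 1.2·(8446 − 283P) ⇒ 283P(1 + 1.2) = 1.2·8446
P = 1.2·8446 / (283·2.2) = 16.2788…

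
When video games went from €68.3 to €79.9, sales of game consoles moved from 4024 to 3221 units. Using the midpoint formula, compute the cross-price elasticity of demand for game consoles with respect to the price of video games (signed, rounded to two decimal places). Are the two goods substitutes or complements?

%ΔQ_{game consoles} = (3221 − 4024)/avg = -803/3622.5 = -0.221670…
%ΔP_{video games} = (79.9 − 68.3)/avg = 11.6/74.1 = 0.156545…
E_cross = (-803/3622.5) / (11.6/74.1) = -1.4160…
E_cross < 0 ⇒ the goods are complements.

-1.42; complements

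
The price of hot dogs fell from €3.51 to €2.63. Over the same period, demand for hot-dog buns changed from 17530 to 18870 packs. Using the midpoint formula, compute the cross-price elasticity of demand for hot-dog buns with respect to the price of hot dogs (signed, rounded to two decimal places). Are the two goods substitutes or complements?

%ΔQ_{hot-dog buns} = (18870 − 17530)/avg = 1340/18200 = 0.073626…
%ΔP_{hot dogs} = (2.63 − 3.51)/avg = -0.88/3.07 = -0.286644…
E_cross = (1340/18200) / (-0.88/3.07) = -0.2568…
E_cross < 0 ⇒ the goods are complements.

-0.26; complements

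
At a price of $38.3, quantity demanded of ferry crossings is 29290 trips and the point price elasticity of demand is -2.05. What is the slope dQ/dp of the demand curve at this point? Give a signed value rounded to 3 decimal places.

Ed = (dQ/dp)·(p/Q) ⇒ dQ/dp = Ed·Q/p = (-2.05)·29290/38.3 = -1567.74151…

-1567.742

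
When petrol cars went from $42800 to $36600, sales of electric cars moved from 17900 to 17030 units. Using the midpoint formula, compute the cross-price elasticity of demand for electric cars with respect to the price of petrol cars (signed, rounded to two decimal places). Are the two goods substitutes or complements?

0.32; substitutes

%ΔQ_{electric cars} = (17030 − 17900)/avg = -870/17465 = -0.049813…
%ΔP_{petrol cars} = (36600 − 42800)/avg = -6200/39700 = -0.156171…
E_cross = (-870/17465) / (-6200/39700) = 0.3189…
E_cross > 0 ⇒ the goods are substitutes.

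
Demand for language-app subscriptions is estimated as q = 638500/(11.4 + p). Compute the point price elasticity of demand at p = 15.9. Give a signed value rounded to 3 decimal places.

dq/dp = −638500/(11.4 + p)² = -856.713. At p = 15.9, q = 23388.3.
Ed = (dq/dp)·(p/q) = (-856.713) × (15.9/23388.3) = -0.58241…

-0.582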